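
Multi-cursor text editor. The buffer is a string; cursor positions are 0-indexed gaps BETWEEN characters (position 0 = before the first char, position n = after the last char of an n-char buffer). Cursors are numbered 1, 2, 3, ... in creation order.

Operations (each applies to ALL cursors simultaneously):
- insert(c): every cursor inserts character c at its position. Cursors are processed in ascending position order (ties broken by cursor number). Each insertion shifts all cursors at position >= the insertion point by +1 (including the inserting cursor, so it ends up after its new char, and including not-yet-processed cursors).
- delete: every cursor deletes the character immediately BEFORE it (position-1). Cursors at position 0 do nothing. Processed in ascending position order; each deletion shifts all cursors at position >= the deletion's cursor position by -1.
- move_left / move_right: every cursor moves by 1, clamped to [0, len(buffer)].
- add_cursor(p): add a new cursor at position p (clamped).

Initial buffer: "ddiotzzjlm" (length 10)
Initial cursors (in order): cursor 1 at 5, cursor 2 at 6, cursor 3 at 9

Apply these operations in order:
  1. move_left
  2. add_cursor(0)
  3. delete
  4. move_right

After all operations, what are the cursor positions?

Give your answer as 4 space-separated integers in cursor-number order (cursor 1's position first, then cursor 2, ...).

Answer: 4 4 6 1

Derivation:
After op 1 (move_left): buffer="ddiotzzjlm" (len 10), cursors c1@4 c2@5 c3@8, authorship ..........
After op 2 (add_cursor(0)): buffer="ddiotzzjlm" (len 10), cursors c4@0 c1@4 c2@5 c3@8, authorship ..........
After op 3 (delete): buffer="ddizzlm" (len 7), cursors c4@0 c1@3 c2@3 c3@5, authorship .......
After op 4 (move_right): buffer="ddizzlm" (len 7), cursors c4@1 c1@4 c2@4 c3@6, authorship .......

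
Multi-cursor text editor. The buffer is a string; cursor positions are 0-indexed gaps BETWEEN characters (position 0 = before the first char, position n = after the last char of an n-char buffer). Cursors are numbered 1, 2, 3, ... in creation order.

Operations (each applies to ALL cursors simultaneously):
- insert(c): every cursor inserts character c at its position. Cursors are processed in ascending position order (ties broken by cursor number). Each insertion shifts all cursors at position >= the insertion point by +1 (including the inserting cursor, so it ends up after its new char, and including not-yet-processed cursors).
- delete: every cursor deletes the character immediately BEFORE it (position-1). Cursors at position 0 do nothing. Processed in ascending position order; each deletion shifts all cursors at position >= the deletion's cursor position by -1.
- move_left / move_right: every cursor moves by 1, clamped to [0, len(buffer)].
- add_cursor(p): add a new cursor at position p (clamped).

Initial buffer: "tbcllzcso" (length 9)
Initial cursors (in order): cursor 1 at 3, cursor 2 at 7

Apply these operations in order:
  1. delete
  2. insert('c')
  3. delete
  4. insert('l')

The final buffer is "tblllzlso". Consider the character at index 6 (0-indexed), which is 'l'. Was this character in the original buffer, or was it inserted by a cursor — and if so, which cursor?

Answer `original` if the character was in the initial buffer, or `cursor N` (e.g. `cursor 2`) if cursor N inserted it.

Answer: cursor 2

Derivation:
After op 1 (delete): buffer="tbllzso" (len 7), cursors c1@2 c2@5, authorship .......
After op 2 (insert('c')): buffer="tbcllzcso" (len 9), cursors c1@3 c2@7, authorship ..1...2..
After op 3 (delete): buffer="tbllzso" (len 7), cursors c1@2 c2@5, authorship .......
After op 4 (insert('l')): buffer="tblllzlso" (len 9), cursors c1@3 c2@7, authorship ..1...2..
Authorship (.=original, N=cursor N): . . 1 . . . 2 . .
Index 6: author = 2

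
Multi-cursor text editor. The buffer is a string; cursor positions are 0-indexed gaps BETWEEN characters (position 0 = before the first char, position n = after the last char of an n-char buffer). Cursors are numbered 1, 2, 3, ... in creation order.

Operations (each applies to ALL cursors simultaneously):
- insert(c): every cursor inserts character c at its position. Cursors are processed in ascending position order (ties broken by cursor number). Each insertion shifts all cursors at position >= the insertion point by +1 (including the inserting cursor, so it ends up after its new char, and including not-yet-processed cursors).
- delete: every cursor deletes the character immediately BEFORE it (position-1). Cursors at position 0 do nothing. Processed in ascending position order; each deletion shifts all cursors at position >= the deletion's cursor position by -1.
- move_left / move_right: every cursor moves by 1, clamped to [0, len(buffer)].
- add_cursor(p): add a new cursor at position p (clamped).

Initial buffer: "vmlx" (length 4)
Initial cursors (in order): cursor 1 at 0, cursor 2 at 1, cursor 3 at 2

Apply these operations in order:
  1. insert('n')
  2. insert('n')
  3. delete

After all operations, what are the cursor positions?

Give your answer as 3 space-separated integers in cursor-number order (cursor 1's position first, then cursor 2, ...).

After op 1 (insert('n')): buffer="nvnmnlx" (len 7), cursors c1@1 c2@3 c3@5, authorship 1.2.3..
After op 2 (insert('n')): buffer="nnvnnmnnlx" (len 10), cursors c1@2 c2@5 c3@8, authorship 11.22.33..
After op 3 (delete): buffer="nvnmnlx" (len 7), cursors c1@1 c2@3 c3@5, authorship 1.2.3..

Answer: 1 3 5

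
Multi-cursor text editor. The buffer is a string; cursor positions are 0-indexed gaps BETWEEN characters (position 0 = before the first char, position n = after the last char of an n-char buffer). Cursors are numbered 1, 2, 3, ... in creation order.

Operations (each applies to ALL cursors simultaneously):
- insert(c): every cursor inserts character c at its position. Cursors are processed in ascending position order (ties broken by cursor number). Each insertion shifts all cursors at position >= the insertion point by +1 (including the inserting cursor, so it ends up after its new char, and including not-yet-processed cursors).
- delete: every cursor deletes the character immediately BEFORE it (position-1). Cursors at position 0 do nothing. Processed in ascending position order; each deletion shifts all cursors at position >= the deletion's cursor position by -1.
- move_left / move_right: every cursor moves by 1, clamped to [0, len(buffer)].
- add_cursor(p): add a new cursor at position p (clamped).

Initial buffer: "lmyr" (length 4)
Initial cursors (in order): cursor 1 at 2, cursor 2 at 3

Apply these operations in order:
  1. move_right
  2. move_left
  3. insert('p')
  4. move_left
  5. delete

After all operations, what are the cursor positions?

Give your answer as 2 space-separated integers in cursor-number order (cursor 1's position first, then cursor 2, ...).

Answer: 1 2

Derivation:
After op 1 (move_right): buffer="lmyr" (len 4), cursors c1@3 c2@4, authorship ....
After op 2 (move_left): buffer="lmyr" (len 4), cursors c1@2 c2@3, authorship ....
After op 3 (insert('p')): buffer="lmpypr" (len 6), cursors c1@3 c2@5, authorship ..1.2.
After op 4 (move_left): buffer="lmpypr" (len 6), cursors c1@2 c2@4, authorship ..1.2.
After op 5 (delete): buffer="lppr" (len 4), cursors c1@1 c2@2, authorship .12.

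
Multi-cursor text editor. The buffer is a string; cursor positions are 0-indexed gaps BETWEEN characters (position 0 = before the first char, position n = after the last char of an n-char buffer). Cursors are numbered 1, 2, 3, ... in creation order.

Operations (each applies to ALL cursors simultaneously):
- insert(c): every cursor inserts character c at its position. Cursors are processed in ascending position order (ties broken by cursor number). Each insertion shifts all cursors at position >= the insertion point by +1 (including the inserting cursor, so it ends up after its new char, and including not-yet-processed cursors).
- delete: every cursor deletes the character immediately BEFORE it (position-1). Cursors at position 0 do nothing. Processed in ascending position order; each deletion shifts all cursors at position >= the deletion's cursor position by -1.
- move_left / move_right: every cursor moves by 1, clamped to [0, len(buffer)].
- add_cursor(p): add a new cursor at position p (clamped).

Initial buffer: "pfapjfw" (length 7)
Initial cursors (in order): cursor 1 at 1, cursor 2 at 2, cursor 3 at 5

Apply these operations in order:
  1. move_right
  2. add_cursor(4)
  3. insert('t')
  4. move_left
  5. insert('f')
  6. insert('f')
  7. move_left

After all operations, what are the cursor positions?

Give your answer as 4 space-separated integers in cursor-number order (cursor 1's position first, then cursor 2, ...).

After op 1 (move_right): buffer="pfapjfw" (len 7), cursors c1@2 c2@3 c3@6, authorship .......
After op 2 (add_cursor(4)): buffer="pfapjfw" (len 7), cursors c1@2 c2@3 c4@4 c3@6, authorship .......
After op 3 (insert('t')): buffer="pftatptjftw" (len 11), cursors c1@3 c2@5 c4@7 c3@10, authorship ..1.2.4..3.
After op 4 (move_left): buffer="pftatptjftw" (len 11), cursors c1@2 c2@4 c4@6 c3@9, authorship ..1.2.4..3.
After op 5 (insert('f')): buffer="pfftaftpftjfftw" (len 15), cursors c1@3 c2@6 c4@9 c3@13, authorship ..11.22.44..33.
After op 6 (insert('f')): buffer="pffftafftpfftjffftw" (len 19), cursors c1@4 c2@8 c4@12 c3@17, authorship ..111.222.444..333.
After op 7 (move_left): buffer="pffftafftpfftjffftw" (len 19), cursors c1@3 c2@7 c4@11 c3@16, authorship ..111.222.444..333.

Answer: 3 7 16 11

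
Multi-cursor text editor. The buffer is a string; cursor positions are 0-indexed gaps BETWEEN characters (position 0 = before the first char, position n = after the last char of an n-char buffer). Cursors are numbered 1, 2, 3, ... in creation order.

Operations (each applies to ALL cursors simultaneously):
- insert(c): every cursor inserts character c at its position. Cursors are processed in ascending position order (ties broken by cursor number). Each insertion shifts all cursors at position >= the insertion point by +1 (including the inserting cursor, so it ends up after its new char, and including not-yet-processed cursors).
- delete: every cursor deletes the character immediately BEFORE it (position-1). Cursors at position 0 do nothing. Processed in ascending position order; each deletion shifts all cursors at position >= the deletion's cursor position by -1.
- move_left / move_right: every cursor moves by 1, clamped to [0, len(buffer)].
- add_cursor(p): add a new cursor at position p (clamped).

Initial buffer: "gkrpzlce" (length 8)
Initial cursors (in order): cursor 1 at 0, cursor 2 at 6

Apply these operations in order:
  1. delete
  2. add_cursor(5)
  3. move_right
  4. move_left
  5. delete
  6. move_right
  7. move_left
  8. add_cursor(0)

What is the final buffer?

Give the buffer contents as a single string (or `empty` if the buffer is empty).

Answer: gkrce

Derivation:
After op 1 (delete): buffer="gkrpzce" (len 7), cursors c1@0 c2@5, authorship .......
After op 2 (add_cursor(5)): buffer="gkrpzce" (len 7), cursors c1@0 c2@5 c3@5, authorship .......
After op 3 (move_right): buffer="gkrpzce" (len 7), cursors c1@1 c2@6 c3@6, authorship .......
After op 4 (move_left): buffer="gkrpzce" (len 7), cursors c1@0 c2@5 c3@5, authorship .......
After op 5 (delete): buffer="gkrce" (len 5), cursors c1@0 c2@3 c3@3, authorship .....
After op 6 (move_right): buffer="gkrce" (len 5), cursors c1@1 c2@4 c3@4, authorship .....
After op 7 (move_left): buffer="gkrce" (len 5), cursors c1@0 c2@3 c3@3, authorship .....
After op 8 (add_cursor(0)): buffer="gkrce" (len 5), cursors c1@0 c4@0 c2@3 c3@3, authorship .....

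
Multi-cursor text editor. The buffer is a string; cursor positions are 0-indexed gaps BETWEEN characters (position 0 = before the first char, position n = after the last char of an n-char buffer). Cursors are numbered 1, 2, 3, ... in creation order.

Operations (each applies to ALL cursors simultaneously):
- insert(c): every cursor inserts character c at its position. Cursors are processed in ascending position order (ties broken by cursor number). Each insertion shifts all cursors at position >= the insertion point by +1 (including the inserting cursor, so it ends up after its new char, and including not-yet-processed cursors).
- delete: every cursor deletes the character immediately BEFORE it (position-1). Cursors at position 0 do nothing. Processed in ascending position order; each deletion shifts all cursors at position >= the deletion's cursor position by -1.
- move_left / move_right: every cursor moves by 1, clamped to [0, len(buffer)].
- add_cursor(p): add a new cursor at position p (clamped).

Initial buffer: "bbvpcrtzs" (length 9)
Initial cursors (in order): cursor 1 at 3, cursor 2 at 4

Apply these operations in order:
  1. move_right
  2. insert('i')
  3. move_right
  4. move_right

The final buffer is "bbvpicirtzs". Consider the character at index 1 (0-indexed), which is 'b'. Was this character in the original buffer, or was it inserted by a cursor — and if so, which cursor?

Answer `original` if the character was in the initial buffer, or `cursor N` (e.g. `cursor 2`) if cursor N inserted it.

After op 1 (move_right): buffer="bbvpcrtzs" (len 9), cursors c1@4 c2@5, authorship .........
After op 2 (insert('i')): buffer="bbvpicirtzs" (len 11), cursors c1@5 c2@7, authorship ....1.2....
After op 3 (move_right): buffer="bbvpicirtzs" (len 11), cursors c1@6 c2@8, authorship ....1.2....
After op 4 (move_right): buffer="bbvpicirtzs" (len 11), cursors c1@7 c2@9, authorship ....1.2....
Authorship (.=original, N=cursor N): . . . . 1 . 2 . . . .
Index 1: author = original

Answer: original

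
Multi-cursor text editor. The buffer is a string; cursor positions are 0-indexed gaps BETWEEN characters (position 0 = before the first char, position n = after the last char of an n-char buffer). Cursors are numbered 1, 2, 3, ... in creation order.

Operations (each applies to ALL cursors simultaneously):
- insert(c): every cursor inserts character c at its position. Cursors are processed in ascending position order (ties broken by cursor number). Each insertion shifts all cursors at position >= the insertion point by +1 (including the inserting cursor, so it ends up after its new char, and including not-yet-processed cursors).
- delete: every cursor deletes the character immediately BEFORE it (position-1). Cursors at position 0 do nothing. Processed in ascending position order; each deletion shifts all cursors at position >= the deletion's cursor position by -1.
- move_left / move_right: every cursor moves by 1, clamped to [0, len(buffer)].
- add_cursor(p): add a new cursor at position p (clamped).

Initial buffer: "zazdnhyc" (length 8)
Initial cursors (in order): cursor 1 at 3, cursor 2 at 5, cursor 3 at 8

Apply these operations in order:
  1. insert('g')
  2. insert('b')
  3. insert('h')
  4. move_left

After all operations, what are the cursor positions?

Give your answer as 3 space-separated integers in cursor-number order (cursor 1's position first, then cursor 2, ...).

After op 1 (insert('g')): buffer="zazgdnghycg" (len 11), cursors c1@4 c2@7 c3@11, authorship ...1..2...3
After op 2 (insert('b')): buffer="zazgbdngbhycgb" (len 14), cursors c1@5 c2@9 c3@14, authorship ...11..22...33
After op 3 (insert('h')): buffer="zazgbhdngbhhycgbh" (len 17), cursors c1@6 c2@11 c3@17, authorship ...111..222...333
After op 4 (move_left): buffer="zazgbhdngbhhycgbh" (len 17), cursors c1@5 c2@10 c3@16, authorship ...111..222...333

Answer: 5 10 16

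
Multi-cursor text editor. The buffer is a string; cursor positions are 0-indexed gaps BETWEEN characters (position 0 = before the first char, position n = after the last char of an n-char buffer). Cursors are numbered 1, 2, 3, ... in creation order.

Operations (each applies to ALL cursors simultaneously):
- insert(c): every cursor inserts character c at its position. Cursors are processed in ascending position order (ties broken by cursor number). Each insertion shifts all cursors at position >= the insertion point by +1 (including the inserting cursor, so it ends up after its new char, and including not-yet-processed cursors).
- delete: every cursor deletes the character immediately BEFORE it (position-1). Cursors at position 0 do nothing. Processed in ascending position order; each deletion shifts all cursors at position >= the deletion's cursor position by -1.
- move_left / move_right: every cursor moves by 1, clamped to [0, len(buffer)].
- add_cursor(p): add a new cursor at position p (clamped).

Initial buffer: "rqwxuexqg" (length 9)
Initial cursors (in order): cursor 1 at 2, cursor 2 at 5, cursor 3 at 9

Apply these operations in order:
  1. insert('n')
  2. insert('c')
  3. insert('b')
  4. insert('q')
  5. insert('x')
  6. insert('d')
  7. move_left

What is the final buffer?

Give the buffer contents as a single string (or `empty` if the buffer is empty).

After op 1 (insert('n')): buffer="rqnwxunexqgn" (len 12), cursors c1@3 c2@7 c3@12, authorship ..1...2....3
After op 2 (insert('c')): buffer="rqncwxuncexqgnc" (len 15), cursors c1@4 c2@9 c3@15, authorship ..11...22....33
After op 3 (insert('b')): buffer="rqncbwxuncbexqgncb" (len 18), cursors c1@5 c2@11 c3@18, authorship ..111...222....333
After op 4 (insert('q')): buffer="rqncbqwxuncbqexqgncbq" (len 21), cursors c1@6 c2@13 c3@21, authorship ..1111...2222....3333
After op 5 (insert('x')): buffer="rqncbqxwxuncbqxexqgncbqx" (len 24), cursors c1@7 c2@15 c3@24, authorship ..11111...22222....33333
After op 6 (insert('d')): buffer="rqncbqxdwxuncbqxdexqgncbqxd" (len 27), cursors c1@8 c2@17 c3@27, authorship ..111111...222222....333333
After op 7 (move_left): buffer="rqncbqxdwxuncbqxdexqgncbqxd" (len 27), cursors c1@7 c2@16 c3@26, authorship ..111111...222222....333333

Answer: rqncbqxdwxuncbqxdexqgncbqxd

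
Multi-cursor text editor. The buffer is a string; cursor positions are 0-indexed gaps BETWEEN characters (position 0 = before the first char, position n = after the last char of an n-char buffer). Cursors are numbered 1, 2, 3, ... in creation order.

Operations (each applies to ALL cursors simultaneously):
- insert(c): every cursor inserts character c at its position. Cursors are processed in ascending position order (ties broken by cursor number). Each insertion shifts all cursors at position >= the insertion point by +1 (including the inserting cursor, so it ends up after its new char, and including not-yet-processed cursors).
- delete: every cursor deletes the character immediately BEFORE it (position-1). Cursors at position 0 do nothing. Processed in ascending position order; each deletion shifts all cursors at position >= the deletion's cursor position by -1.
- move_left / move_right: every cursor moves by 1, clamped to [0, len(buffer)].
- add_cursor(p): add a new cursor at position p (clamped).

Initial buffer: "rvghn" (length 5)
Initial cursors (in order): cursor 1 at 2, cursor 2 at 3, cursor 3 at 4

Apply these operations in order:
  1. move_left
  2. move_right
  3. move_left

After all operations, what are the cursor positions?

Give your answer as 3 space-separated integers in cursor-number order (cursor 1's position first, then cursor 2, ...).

Answer: 1 2 3

Derivation:
After op 1 (move_left): buffer="rvghn" (len 5), cursors c1@1 c2@2 c3@3, authorship .....
After op 2 (move_right): buffer="rvghn" (len 5), cursors c1@2 c2@3 c3@4, authorship .....
After op 3 (move_left): buffer="rvghn" (len 5), cursors c1@1 c2@2 c3@3, authorship .....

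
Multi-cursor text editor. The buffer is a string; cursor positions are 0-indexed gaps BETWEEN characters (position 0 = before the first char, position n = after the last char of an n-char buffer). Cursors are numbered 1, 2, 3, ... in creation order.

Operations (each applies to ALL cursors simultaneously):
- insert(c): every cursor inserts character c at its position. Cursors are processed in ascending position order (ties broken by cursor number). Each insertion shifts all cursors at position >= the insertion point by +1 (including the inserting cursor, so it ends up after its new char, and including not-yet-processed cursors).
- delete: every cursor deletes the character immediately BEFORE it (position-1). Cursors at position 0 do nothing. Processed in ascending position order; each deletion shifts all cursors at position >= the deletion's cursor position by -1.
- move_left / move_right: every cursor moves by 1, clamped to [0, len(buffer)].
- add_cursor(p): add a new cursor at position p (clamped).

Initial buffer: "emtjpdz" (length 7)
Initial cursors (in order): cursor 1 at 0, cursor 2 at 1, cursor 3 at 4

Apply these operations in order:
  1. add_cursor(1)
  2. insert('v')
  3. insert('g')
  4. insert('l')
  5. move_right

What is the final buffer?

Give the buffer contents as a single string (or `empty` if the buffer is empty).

Answer: vglevvggllmtjvglpdz

Derivation:
After op 1 (add_cursor(1)): buffer="emtjpdz" (len 7), cursors c1@0 c2@1 c4@1 c3@4, authorship .......
After op 2 (insert('v')): buffer="vevvmtjvpdz" (len 11), cursors c1@1 c2@4 c4@4 c3@8, authorship 1.24...3...
After op 3 (insert('g')): buffer="vgevvggmtjvgpdz" (len 15), cursors c1@2 c2@7 c4@7 c3@12, authorship 11.2424...33...
After op 4 (insert('l')): buffer="vglevvggllmtjvglpdz" (len 19), cursors c1@3 c2@10 c4@10 c3@16, authorship 111.242424...333...
After op 5 (move_right): buffer="vglevvggllmtjvglpdz" (len 19), cursors c1@4 c2@11 c4@11 c3@17, authorship 111.242424...333...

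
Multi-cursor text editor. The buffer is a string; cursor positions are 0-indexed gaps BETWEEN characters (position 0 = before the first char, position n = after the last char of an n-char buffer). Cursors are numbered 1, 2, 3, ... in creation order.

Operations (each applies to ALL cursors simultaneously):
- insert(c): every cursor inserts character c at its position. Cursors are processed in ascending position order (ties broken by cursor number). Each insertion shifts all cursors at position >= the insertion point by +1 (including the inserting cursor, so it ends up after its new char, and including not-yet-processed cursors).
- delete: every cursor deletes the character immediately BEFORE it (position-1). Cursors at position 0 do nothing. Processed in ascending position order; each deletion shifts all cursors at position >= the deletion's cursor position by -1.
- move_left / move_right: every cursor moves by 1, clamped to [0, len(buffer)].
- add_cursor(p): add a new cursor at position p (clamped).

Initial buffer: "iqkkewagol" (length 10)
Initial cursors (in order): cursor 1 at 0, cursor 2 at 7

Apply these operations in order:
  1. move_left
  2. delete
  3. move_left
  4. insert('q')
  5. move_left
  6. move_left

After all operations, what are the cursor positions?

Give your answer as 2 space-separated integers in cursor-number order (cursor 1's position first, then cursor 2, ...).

After op 1 (move_left): buffer="iqkkewagol" (len 10), cursors c1@0 c2@6, authorship ..........
After op 2 (delete): buffer="iqkkeagol" (len 9), cursors c1@0 c2@5, authorship .........
After op 3 (move_left): buffer="iqkkeagol" (len 9), cursors c1@0 c2@4, authorship .........
After op 4 (insert('q')): buffer="qiqkkqeagol" (len 11), cursors c1@1 c2@6, authorship 1....2.....
After op 5 (move_left): buffer="qiqkkqeagol" (len 11), cursors c1@0 c2@5, authorship 1....2.....
After op 6 (move_left): buffer="qiqkkqeagol" (len 11), cursors c1@0 c2@4, authorship 1....2.....

Answer: 0 4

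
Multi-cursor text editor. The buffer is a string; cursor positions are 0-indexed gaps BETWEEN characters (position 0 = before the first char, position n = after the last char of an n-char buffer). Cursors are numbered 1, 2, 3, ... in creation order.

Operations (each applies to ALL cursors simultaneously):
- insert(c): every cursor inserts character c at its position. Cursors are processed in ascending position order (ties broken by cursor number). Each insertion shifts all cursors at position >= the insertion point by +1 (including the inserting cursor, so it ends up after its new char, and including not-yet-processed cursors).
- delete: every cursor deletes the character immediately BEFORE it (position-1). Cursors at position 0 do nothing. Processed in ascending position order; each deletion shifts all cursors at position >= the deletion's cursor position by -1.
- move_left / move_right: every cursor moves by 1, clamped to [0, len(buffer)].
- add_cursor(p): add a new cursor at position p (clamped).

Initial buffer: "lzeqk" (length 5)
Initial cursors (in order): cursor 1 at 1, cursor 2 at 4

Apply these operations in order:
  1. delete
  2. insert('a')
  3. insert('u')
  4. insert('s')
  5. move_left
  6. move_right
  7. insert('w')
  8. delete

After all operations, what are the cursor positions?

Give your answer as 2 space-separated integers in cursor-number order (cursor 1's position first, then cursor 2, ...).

Answer: 3 8

Derivation:
After op 1 (delete): buffer="zek" (len 3), cursors c1@0 c2@2, authorship ...
After op 2 (insert('a')): buffer="azeak" (len 5), cursors c1@1 c2@4, authorship 1..2.
After op 3 (insert('u')): buffer="auzeauk" (len 7), cursors c1@2 c2@6, authorship 11..22.
After op 4 (insert('s')): buffer="auszeausk" (len 9), cursors c1@3 c2@8, authorship 111..222.
After op 5 (move_left): buffer="auszeausk" (len 9), cursors c1@2 c2@7, authorship 111..222.
After op 6 (move_right): buffer="auszeausk" (len 9), cursors c1@3 c2@8, authorship 111..222.
After op 7 (insert('w')): buffer="auswzeauswk" (len 11), cursors c1@4 c2@10, authorship 1111..2222.
After op 8 (delete): buffer="auszeausk" (len 9), cursors c1@3 c2@8, authorship 111..222.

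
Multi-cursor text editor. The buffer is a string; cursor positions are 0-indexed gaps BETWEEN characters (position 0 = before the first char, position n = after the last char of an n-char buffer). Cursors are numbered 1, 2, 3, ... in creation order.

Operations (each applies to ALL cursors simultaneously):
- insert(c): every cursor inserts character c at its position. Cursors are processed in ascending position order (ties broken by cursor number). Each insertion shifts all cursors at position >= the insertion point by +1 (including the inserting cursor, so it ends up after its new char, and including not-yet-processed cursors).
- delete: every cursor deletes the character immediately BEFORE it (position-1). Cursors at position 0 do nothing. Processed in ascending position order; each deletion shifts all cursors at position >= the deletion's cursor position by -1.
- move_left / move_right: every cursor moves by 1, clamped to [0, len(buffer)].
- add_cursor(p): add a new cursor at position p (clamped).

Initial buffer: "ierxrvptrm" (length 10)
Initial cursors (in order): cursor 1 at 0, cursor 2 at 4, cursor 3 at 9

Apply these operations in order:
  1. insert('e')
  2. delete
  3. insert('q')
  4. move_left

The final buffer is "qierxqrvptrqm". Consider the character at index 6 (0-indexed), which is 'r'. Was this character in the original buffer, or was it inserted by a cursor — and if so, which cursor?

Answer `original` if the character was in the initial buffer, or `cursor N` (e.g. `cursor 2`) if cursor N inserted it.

Answer: original

Derivation:
After op 1 (insert('e')): buffer="eierxervptrem" (len 13), cursors c1@1 c2@6 c3@12, authorship 1....2.....3.
After op 2 (delete): buffer="ierxrvptrm" (len 10), cursors c1@0 c2@4 c3@9, authorship ..........
After op 3 (insert('q')): buffer="qierxqrvptrqm" (len 13), cursors c1@1 c2@6 c3@12, authorship 1....2.....3.
After op 4 (move_left): buffer="qierxqrvptrqm" (len 13), cursors c1@0 c2@5 c3@11, authorship 1....2.....3.
Authorship (.=original, N=cursor N): 1 . . . . 2 . . . . . 3 .
Index 6: author = original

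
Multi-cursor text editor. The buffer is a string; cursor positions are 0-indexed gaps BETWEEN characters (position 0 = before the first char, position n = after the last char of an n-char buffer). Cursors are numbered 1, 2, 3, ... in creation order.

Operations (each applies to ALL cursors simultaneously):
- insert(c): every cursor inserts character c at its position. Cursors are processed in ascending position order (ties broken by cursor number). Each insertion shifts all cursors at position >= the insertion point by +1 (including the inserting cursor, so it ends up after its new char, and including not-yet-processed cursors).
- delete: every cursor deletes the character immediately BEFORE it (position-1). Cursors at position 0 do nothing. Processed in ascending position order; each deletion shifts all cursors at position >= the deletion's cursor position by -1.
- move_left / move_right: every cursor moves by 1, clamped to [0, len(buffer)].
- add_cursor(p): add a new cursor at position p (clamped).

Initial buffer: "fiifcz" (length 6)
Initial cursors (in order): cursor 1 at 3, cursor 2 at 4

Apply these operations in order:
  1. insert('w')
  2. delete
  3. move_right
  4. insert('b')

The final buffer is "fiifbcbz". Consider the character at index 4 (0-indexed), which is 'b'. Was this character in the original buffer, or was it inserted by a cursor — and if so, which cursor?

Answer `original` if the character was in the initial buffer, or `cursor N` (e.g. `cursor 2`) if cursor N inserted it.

After op 1 (insert('w')): buffer="fiiwfwcz" (len 8), cursors c1@4 c2@6, authorship ...1.2..
After op 2 (delete): buffer="fiifcz" (len 6), cursors c1@3 c2@4, authorship ......
After op 3 (move_right): buffer="fiifcz" (len 6), cursors c1@4 c2@5, authorship ......
After op 4 (insert('b')): buffer="fiifbcbz" (len 8), cursors c1@5 c2@7, authorship ....1.2.
Authorship (.=original, N=cursor N): . . . . 1 . 2 .
Index 4: author = 1

Answer: cursor 1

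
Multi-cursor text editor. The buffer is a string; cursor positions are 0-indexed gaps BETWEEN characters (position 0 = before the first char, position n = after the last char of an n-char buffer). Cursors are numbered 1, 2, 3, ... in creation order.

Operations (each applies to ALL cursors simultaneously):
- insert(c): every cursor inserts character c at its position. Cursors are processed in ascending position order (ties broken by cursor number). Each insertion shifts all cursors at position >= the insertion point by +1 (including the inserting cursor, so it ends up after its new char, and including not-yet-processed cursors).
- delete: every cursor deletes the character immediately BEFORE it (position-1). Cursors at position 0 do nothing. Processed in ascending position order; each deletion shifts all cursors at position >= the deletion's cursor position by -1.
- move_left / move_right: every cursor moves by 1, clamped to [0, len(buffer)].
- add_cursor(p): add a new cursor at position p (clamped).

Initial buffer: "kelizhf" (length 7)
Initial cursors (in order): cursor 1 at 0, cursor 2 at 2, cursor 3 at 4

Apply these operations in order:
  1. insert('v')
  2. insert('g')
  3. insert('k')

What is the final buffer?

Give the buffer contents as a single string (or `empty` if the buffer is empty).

After op 1 (insert('v')): buffer="vkevlivzhf" (len 10), cursors c1@1 c2@4 c3@7, authorship 1..2..3...
After op 2 (insert('g')): buffer="vgkevglivgzhf" (len 13), cursors c1@2 c2@6 c3@10, authorship 11..22..33...
After op 3 (insert('k')): buffer="vgkkevgklivgkzhf" (len 16), cursors c1@3 c2@8 c3@13, authorship 111..222..333...

Answer: vgkkevgklivgkzhf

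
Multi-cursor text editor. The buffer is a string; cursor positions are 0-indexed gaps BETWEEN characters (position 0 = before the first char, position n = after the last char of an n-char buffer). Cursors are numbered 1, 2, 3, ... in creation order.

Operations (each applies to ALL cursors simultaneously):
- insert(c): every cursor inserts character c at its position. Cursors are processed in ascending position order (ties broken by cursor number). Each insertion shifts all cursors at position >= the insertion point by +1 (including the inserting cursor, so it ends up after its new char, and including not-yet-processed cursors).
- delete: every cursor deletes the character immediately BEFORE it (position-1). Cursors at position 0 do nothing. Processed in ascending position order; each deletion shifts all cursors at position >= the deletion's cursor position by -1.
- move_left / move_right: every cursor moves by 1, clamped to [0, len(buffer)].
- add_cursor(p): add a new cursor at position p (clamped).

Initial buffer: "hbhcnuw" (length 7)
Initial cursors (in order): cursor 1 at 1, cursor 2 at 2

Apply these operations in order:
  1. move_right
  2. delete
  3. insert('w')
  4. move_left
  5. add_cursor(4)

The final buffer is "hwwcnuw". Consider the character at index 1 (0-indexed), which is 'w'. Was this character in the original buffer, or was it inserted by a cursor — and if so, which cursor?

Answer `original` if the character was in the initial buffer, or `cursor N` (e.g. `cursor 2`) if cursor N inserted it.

Answer: cursor 1

Derivation:
After op 1 (move_right): buffer="hbhcnuw" (len 7), cursors c1@2 c2@3, authorship .......
After op 2 (delete): buffer="hcnuw" (len 5), cursors c1@1 c2@1, authorship .....
After op 3 (insert('w')): buffer="hwwcnuw" (len 7), cursors c1@3 c2@3, authorship .12....
After op 4 (move_left): buffer="hwwcnuw" (len 7), cursors c1@2 c2@2, authorship .12....
After op 5 (add_cursor(4)): buffer="hwwcnuw" (len 7), cursors c1@2 c2@2 c3@4, authorship .12....
Authorship (.=original, N=cursor N): . 1 2 . . . .
Index 1: author = 1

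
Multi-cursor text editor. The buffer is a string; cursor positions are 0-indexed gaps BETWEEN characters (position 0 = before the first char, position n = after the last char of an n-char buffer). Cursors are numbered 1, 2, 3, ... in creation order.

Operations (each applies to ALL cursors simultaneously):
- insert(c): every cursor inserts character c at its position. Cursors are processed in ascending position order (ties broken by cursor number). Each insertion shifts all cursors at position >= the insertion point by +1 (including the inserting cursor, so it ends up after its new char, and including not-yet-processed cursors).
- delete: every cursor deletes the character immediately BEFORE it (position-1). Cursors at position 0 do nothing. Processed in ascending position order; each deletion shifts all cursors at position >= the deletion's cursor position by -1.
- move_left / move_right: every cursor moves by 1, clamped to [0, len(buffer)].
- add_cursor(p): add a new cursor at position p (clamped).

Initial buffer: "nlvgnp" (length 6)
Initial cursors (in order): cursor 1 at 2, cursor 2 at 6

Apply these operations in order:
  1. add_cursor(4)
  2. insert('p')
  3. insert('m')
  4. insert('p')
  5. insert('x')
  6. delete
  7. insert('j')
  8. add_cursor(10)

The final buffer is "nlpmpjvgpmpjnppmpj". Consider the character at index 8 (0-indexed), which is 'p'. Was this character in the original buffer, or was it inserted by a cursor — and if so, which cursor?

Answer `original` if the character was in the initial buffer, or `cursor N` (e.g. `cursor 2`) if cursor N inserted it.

After op 1 (add_cursor(4)): buffer="nlvgnp" (len 6), cursors c1@2 c3@4 c2@6, authorship ......
After op 2 (insert('p')): buffer="nlpvgpnpp" (len 9), cursors c1@3 c3@6 c2@9, authorship ..1..3..2
After op 3 (insert('m')): buffer="nlpmvgpmnppm" (len 12), cursors c1@4 c3@8 c2@12, authorship ..11..33..22
After op 4 (insert('p')): buffer="nlpmpvgpmpnppmp" (len 15), cursors c1@5 c3@10 c2@15, authorship ..111..333..222
After op 5 (insert('x')): buffer="nlpmpxvgpmpxnppmpx" (len 18), cursors c1@6 c3@12 c2@18, authorship ..1111..3333..2222
After op 6 (delete): buffer="nlpmpvgpmpnppmp" (len 15), cursors c1@5 c3@10 c2@15, authorship ..111..333..222
After op 7 (insert('j')): buffer="nlpmpjvgpmpjnppmpj" (len 18), cursors c1@6 c3@12 c2@18, authorship ..1111..3333..2222
After op 8 (add_cursor(10)): buffer="nlpmpjvgpmpjnppmpj" (len 18), cursors c1@6 c4@10 c3@12 c2@18, authorship ..1111..3333..2222
Authorship (.=original, N=cursor N): . . 1 1 1 1 . . 3 3 3 3 . . 2 2 2 2
Index 8: author = 3

Answer: cursor 3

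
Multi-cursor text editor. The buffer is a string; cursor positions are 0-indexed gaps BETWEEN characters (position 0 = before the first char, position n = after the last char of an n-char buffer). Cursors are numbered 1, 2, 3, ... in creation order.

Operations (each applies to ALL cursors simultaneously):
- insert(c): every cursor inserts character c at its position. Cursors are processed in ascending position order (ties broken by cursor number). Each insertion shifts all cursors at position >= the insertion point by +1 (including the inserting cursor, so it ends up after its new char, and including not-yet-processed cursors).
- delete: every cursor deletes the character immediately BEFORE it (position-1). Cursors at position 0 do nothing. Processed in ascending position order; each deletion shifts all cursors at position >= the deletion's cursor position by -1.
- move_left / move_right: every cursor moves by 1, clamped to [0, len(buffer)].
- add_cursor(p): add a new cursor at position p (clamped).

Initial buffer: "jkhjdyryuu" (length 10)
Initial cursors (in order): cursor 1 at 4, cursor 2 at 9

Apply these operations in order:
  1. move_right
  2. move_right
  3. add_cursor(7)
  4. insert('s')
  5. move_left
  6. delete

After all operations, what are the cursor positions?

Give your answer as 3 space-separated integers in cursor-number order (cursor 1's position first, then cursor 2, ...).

Answer: 5 9 6

Derivation:
After op 1 (move_right): buffer="jkhjdyryuu" (len 10), cursors c1@5 c2@10, authorship ..........
After op 2 (move_right): buffer="jkhjdyryuu" (len 10), cursors c1@6 c2@10, authorship ..........
After op 3 (add_cursor(7)): buffer="jkhjdyryuu" (len 10), cursors c1@6 c3@7 c2@10, authorship ..........
After op 4 (insert('s')): buffer="jkhjdysrsyuus" (len 13), cursors c1@7 c3@9 c2@13, authorship ......1.3...2
After op 5 (move_left): buffer="jkhjdysrsyuus" (len 13), cursors c1@6 c3@8 c2@12, authorship ......1.3...2
After op 6 (delete): buffer="jkhjdssyus" (len 10), cursors c1@5 c3@6 c2@9, authorship .....13..2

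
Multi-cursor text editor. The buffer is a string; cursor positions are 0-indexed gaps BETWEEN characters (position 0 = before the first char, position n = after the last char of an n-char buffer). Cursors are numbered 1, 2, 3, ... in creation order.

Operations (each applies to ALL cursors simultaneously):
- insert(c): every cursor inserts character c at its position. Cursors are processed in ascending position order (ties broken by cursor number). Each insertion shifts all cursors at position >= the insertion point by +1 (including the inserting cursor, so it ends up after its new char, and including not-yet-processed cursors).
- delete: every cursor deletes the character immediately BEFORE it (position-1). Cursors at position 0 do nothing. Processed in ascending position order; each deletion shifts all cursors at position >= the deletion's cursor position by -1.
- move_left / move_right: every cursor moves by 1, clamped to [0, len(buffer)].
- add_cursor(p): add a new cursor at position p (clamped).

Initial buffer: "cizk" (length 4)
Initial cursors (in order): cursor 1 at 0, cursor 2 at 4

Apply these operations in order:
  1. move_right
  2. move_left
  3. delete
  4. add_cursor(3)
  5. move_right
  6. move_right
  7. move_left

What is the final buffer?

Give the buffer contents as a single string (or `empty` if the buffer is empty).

Answer: cik

Derivation:
After op 1 (move_right): buffer="cizk" (len 4), cursors c1@1 c2@4, authorship ....
After op 2 (move_left): buffer="cizk" (len 4), cursors c1@0 c2@3, authorship ....
After op 3 (delete): buffer="cik" (len 3), cursors c1@0 c2@2, authorship ...
After op 4 (add_cursor(3)): buffer="cik" (len 3), cursors c1@0 c2@2 c3@3, authorship ...
After op 5 (move_right): buffer="cik" (len 3), cursors c1@1 c2@3 c3@3, authorship ...
After op 6 (move_right): buffer="cik" (len 3), cursors c1@2 c2@3 c3@3, authorship ...
After op 7 (move_left): buffer="cik" (len 3), cursors c1@1 c2@2 c3@2, authorship ...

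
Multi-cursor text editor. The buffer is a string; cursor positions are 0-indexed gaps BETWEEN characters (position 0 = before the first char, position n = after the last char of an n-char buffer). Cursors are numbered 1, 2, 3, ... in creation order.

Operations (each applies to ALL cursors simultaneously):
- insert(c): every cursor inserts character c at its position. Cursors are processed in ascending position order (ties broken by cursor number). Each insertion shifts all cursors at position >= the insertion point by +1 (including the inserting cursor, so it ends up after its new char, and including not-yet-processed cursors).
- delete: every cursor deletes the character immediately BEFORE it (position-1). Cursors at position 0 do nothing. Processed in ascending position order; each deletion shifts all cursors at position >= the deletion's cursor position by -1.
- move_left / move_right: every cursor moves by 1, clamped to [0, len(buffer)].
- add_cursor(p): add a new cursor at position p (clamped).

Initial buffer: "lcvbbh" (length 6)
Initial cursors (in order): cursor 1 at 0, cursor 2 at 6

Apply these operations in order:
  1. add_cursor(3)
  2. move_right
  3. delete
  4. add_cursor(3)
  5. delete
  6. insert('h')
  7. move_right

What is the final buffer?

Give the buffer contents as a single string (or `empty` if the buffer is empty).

After op 1 (add_cursor(3)): buffer="lcvbbh" (len 6), cursors c1@0 c3@3 c2@6, authorship ......
After op 2 (move_right): buffer="lcvbbh" (len 6), cursors c1@1 c3@4 c2@6, authorship ......
After op 3 (delete): buffer="cvb" (len 3), cursors c1@0 c3@2 c2@3, authorship ...
After op 4 (add_cursor(3)): buffer="cvb" (len 3), cursors c1@0 c3@2 c2@3 c4@3, authorship ...
After op 5 (delete): buffer="" (len 0), cursors c1@0 c2@0 c3@0 c4@0, authorship 
After op 6 (insert('h')): buffer="hhhh" (len 4), cursors c1@4 c2@4 c3@4 c4@4, authorship 1234
After op 7 (move_right): buffer="hhhh" (len 4), cursors c1@4 c2@4 c3@4 c4@4, authorship 1234

Answer: hhhh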